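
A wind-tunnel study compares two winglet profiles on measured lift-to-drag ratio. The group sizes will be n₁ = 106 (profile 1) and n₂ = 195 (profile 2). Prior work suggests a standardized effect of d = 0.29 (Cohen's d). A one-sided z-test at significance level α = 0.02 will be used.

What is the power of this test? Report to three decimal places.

Noncentrality parameter: δ = d / √(1/n₁ + 1/n₂) = 0.29 / √(1/106 + 1/195) = 2.4032
Critical value for a one-sided test at α = 0.02: z_α = 2.054.
Power = Φ(δ − 2.054) = Φ(0.349) = 0.6366.

Power ≈ 0.637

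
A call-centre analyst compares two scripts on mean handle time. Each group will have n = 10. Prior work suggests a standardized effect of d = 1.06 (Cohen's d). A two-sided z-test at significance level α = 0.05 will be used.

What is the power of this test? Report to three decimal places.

Power ≈ 0.659

Noncentrality parameter: δ = d·√(n/2) = 1.06 × √(10/2) = 2.3702
Critical value for a two-sided test at α = 0.05: z_{α/2} = 1.960.
Power = Φ(δ − 1.960) + Φ(−δ − 1.960) = Φ(0.410) + Φ(-4.330) = 0.6592 + 0.0000 = 0.6592.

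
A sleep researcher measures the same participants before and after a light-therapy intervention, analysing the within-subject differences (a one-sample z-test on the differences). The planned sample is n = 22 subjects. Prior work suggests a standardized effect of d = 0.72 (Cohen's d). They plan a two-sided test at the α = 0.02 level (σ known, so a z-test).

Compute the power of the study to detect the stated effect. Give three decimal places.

Noncentrality parameter: δ = d·√n = 0.72 × √22 = 3.3771
Two-sided α = 0.02 → critical value z_{0.01} = 2.326.
Power = Φ(δ − 2.326) + Φ(−δ − 2.326) = Φ(1.051) + Φ(-5.703) = 0.8533 + 0.0000 = 0.8533.

Power ≈ 0.853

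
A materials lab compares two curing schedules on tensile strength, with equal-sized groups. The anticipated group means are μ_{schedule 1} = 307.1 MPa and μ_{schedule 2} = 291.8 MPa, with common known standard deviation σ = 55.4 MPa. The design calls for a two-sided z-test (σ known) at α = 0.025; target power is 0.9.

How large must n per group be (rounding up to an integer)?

n = 326 per group

Standardized effect: d = |μ_{schedule 1} − μ_{schedule 2}| / σ = |307.1 − 291.8| / 55.4 = 0.2762
For power 0.9 need Φ(δ − z_{0.0125}) = 0.9, so δ = z_{0.0125} + z_{0.10} = 2.241 + 1.282 = 3.523.
(For δ > 0 the lower-tail rejection region contributes negligibly to power, so the one-term inversion is standard.)
δ = d·√(n/2) ⇒ n = 2(δ/d)² = 2 × (3.523 / 0.2762)² = 325.45.
Round up to the next whole unit.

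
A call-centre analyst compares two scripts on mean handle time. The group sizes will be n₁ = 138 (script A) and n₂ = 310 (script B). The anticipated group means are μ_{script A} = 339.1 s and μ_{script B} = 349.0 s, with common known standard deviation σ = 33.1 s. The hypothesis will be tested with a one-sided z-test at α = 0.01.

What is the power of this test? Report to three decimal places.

Power ≈ 0.725

Standardized effect: d = |μ_{script A} − μ_{script B}| / σ = |339.1 − 349.0| / 33.1 = 0.2991
Noncentrality parameter: λ = d / √(1/n₁ + 1/n₂) = 0.2991 / √(1/138 + 1/310) = 2.9227
One-sided α = 0.01 → critical value z_{0.01} = 2.326.
Power = P(Z > 2.326 − λ) = Φ(0.596) = 0.7245.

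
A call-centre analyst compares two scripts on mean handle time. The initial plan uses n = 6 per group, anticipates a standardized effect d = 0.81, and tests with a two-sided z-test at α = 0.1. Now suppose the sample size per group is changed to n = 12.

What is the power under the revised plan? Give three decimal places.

Power ≈ 0.633

With n = 12 per group: δ = d·√(n/2) = 0.81 × √(12/2) = 1.9841. Critical value z_{0.05} = 1.645.
Revised power = Φ(δ − 1.645) + Φ(−δ − 1.645) = Φ(0.339) + Φ(-3.629) = 0.6328 + 0.0001 = 0.6329.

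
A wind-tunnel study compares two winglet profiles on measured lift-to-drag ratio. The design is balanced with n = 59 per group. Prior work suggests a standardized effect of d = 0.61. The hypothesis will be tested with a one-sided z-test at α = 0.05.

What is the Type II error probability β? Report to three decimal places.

Noncentrality parameter: δ = d·√(n/2) = 0.61 × √(59/2) = 3.3131
One-sided α = 0.05 → critical value z_{0.05} = 1.645.
Power = Φ(δ − 1.645) = Φ(1.668) = 0.9524.
Type II error: β = 1 − power = 1 − 0.9524 = 0.0476.

β ≈ 0.048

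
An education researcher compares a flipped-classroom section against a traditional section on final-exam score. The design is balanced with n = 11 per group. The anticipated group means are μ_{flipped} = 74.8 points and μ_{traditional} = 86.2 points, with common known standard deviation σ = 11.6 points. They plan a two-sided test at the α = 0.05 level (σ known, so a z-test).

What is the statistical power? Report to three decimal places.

Power ≈ 0.635

Standardized effect: d = |μ_{flipped} − μ_{traditional}| / σ = |74.8 − 86.2| / 11.6 = 0.9828
Noncentrality parameter: δ = d·√(n/2) = 0.9828 × √(11/2) = 2.3048
Critical value for a two-sided test at α = 0.05: z_{α/2} = 1.960.
Power = Φ(δ − 1.960) + Φ(−δ − 1.960) = Φ(0.345) + Φ(-4.265) = 0.6349 + 0.0000 = 0.6349.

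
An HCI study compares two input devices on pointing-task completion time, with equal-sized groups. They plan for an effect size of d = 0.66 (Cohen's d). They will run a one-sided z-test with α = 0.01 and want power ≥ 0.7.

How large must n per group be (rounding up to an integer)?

Set Φ(δ − 2.326) = 0.7; then δ − 2.326 = Φ⁻¹(0.7) = 0.524, giving δ = 2.851.
δ = d·√(n/2) ⇒ n = 2(δ/d)² = 2 × (2.851 / 0.66)² = 37.31.
Round up to the next whole unit.

n = 38 per group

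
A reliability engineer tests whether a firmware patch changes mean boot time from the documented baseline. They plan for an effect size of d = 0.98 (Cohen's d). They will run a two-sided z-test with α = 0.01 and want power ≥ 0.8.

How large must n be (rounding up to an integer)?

n = 13

For power 0.8 need Φ(δ − z_{0.005}) = 0.8, so δ = z_{0.005} + z_{0.20} = 2.576 + 0.842 = 3.417.
(Ignoring the negligible lower-tail rejection probability gives the usual closed-form inversion.)
δ = d·√n ⇒ n = (δ/d)² = (3.417 / 0.98)² = 12.16.
Round up to the next whole unit.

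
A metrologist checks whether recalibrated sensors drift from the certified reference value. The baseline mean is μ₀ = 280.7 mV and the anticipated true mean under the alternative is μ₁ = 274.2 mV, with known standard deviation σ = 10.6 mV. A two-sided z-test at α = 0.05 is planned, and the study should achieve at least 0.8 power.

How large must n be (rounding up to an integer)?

Standardized effect: d = |μ₁ − μ₀| / σ = |274.2 − 280.7| / 10.6 = 0.6132
Set Φ(δ − 1.960) = 0.8; then δ − 1.960 = Φ⁻¹(0.8) = 0.842, giving δ = 2.802.
(The Φ(−δ − z_{α/2}) term is vanishingly small for δ > 0 and is dropped in the standard sample-size formula.)
δ = d·√n ⇒ n = (δ/d)² = (2.802 / 0.6132)² = 20.87.
Round up to the next whole unit.

n = 21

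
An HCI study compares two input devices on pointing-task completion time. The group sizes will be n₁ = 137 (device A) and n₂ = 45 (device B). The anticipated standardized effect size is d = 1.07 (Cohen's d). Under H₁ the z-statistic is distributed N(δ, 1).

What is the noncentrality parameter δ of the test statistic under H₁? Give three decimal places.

δ ≈ 6.228

δ = d / √(1/n₁ + 1/n₂) = 1.07 / √(1/137 + 1/45) = 6.2275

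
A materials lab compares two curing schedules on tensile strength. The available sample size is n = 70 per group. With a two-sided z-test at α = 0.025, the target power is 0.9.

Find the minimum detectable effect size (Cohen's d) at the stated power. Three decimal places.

Required noncentrality: δ = z_{0.0125} + z_{0.10} = 2.241 + 1.282 = 3.523.
(The second rejection-region term Φ(−δ − z_{α/2}) is negligible and dropped.)
δ = d·√(n/2) ⇒ d = δ/√(n/2) = 3.523/√(70/2) = 0.5955.

d ≈ 0.595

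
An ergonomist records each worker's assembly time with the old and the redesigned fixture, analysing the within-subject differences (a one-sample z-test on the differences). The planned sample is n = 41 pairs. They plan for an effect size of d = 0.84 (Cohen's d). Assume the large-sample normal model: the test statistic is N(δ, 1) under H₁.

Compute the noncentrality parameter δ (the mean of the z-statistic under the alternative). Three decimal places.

The noncentrality parameter scales effect size by the design's sample-size factor: δ = d·√n = 0.84 × √41 = 5.3786

δ ≈ 5.379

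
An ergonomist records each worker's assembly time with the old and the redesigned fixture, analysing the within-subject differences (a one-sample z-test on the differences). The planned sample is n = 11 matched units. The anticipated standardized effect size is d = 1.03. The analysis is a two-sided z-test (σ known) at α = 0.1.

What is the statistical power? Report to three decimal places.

Noncentrality parameter: δ = d·√n = 1.03 × √11 = 3.4161
Critical value for a two-sided test at α = 0.1: z_{α/2} = 1.645.
Power = Φ(δ − 1.645) + Φ(−δ − 1.645) = Φ(1.771) + Φ(-5.061) = 0.9617 + 0.0000 = 0.9617.

Power ≈ 0.962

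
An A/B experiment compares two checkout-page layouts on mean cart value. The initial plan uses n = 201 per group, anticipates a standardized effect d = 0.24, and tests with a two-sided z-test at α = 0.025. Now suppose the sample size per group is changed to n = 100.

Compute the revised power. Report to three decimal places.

Power ≈ 0.293

With n = 100 per group: δ = d·√(n/2) = 0.24 × √(100/2) = 1.6971. Critical value z_{0.0125} = 2.241.
Revised power = Φ(δ − 2.241) + Φ(−δ − 2.241) = Φ(-0.544) + Φ(-3.938) = 0.2931 + 0.0000 = 0.2931.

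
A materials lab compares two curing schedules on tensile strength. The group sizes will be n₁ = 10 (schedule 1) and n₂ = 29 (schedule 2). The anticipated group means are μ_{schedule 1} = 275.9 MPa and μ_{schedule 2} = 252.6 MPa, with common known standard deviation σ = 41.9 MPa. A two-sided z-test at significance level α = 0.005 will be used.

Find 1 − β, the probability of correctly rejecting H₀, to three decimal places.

Power ≈ 0.098

Standardized effect: d = |μ_{schedule 1} − μ_{schedule 2}| / σ = |275.9 − 252.6| / 41.9 = 0.5561
Noncentrality parameter: δ = d / √(1/n₁ + 1/n₂) = 0.5561 / √(1/10 + 1/29) = 1.5164
Two-sided α = 0.005 → critical value z_{0.0025} = 2.807.
Power = Φ(δ − 2.807) + Φ(−δ − 2.807) = Φ(-1.291) + Φ(-4.323) = 0.0984 + 0.0000 = 0.0984.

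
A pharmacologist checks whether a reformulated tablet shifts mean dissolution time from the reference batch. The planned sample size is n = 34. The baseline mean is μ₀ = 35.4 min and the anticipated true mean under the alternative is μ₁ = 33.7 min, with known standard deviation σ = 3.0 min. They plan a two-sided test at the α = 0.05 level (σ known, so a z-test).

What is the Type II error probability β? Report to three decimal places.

β ≈ 0.089

Standardized effect: d = |μ₁ − μ₀| / σ = |33.7 − 35.4| / 3.0 = 0.5667
Noncentrality parameter: δ = d·√n = 0.5667 × √34 = 3.3042
Two-sided α = 0.05 → critical value z_{0.025} = 1.960.
Power = Φ(δ − 1.960) + Φ(−δ − 1.960) = Φ(1.344) + Φ(-5.264) = 0.9106 + 0.0000 = 0.9106.
Type II error: β = 1 − power = 1 − 0.9106 = 0.0894.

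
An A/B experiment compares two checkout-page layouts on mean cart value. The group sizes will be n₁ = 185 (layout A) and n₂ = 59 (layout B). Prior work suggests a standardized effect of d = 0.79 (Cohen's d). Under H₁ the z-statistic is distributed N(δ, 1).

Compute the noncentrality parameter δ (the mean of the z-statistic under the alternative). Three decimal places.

δ ≈ 5.284

δ = d / √(1/n₁ + 1/n₂) = 0.79 / √(1/185 + 1/59) = 5.2838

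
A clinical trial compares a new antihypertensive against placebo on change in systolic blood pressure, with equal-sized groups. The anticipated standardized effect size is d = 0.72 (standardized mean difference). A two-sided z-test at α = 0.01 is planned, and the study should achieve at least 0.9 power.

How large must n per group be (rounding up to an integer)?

n = 58 per group

Set Φ(δ − 2.576) = 0.9; then δ − 2.576 = Φ⁻¹(0.9) = 1.282, giving δ = 3.857.
(Ignoring the negligible lower-tail rejection probability gives the usual closed-form inversion.)
δ = d·√(n/2) ⇒ n = 2(δ/d)² = 2 × (3.857 / 0.72)² = 57.41.
Round up to the next whole unit.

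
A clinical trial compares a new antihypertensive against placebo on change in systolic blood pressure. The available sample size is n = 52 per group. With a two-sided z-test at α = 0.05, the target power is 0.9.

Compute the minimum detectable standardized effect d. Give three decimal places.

d ≈ 0.636

Need Φ(δ − 1.960) = 0.9, so δ = 1.960 + 1.282 = 3.242.
(Lower-tail contribution to power is negligible for δ > 0.)
δ = d·√(n/2) ⇒ d = δ/√(n/2) = 3.242/√(52/2) = 0.6357.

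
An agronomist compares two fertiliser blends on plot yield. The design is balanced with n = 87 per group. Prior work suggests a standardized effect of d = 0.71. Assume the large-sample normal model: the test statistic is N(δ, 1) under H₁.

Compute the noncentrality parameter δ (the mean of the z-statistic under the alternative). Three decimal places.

δ ≈ 4.683

δ = d·√(n/2) = 0.71 × √(87/2) = 4.6828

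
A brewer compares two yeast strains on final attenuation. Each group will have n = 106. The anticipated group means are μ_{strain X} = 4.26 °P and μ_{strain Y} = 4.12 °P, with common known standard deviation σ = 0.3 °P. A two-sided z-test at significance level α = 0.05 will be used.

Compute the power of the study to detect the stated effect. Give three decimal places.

Power ≈ 0.925

Standardized effect: d = |μ_{strain X} − μ_{strain Y}| / σ = |4.26 − 4.12| / 0.3 = 0.4667
Noncentrality parameter: λ = d·√(n/2) = 0.4667 × √(106/2) = 3.3974
Two-sided α = 0.05 → critical value z_{0.025} = 1.960.
Power = Φ(λ − 1.960) + Φ(−λ − 1.960) = Φ(1.437) + Φ(-5.357) = 0.9247 + 0.0000 = 0.9247.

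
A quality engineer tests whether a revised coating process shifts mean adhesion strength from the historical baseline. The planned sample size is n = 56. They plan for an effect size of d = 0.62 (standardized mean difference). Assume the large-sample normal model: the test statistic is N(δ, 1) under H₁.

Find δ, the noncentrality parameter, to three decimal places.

δ ≈ 4.640

δ = d·√n = 0.62 × √56 = 4.6397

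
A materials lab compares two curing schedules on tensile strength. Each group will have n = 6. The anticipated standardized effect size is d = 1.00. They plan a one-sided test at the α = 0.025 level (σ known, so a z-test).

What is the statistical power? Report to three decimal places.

Noncentrality parameter: δ = d·√(n/2) = 1.00 × √(6/2) = 1.7321
Critical value for a one-sided test at α = 0.025: z_α = 1.960.
Power = Φ(δ − 1.960) = Φ(-0.228) = 0.4099.

Power ≈ 0.410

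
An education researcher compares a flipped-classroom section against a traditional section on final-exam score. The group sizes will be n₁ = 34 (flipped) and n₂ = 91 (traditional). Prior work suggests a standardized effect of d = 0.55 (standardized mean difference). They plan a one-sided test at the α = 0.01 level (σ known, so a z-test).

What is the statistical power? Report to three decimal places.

Power ≈ 0.659

Noncentrality parameter: λ = d / √(1/n₁ + 1/n₂) = 0.55 / √(1/34 + 1/91) = 2.7363
Critical value for a one-sided test at α = 0.01: z_α = 2.326.
Power = P(Z > 2.326 − λ) = Φ(0.410) = 0.6591.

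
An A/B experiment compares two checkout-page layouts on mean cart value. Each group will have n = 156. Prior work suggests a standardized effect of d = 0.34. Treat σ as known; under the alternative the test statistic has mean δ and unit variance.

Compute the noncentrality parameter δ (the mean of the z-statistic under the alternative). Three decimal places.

The noncentrality parameter scales effect size by the design's sample-size factor: δ = d·√(n/2) = 0.34 × √(156/2) = 3.0028

δ ≈ 3.003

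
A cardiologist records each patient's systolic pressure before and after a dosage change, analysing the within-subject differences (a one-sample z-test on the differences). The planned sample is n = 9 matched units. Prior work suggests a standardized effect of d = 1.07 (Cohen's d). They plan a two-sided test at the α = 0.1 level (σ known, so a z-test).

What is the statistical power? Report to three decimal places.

Power ≈ 0.941

Noncentrality parameter: δ = d·√n = 1.07 × √9 = 3.2100
Two-sided α = 0.1 → critical value z_{0.05} = 1.645.
Power = Φ(δ − 1.645) + Φ(−δ − 1.645) = Φ(1.565) + Φ(-4.855) = 0.9412 + 0.0000 = 0.9412.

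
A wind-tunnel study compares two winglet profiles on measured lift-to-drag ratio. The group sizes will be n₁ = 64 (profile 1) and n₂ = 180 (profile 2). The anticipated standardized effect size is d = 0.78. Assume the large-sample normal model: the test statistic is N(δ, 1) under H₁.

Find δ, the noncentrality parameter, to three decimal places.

δ ≈ 5.360

The noncentrality parameter scales effect size by the design's sample-size factor: δ = d / √(1/n₁ + 1/n₂) = 0.78 / √(1/64 + 1/180) = 5.3595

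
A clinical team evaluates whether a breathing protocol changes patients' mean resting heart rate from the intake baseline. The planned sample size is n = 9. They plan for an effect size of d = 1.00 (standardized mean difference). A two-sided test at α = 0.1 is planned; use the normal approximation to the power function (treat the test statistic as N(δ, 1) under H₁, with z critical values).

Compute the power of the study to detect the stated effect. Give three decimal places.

Noncentrality parameter: δ = d·√n = 1.00 × √9 = 3.0000
Critical value for a two-sided test at α = 0.1: z_{α/2} = 1.645.
Power = Φ(δ − 1.645) + Φ(−δ − 1.645) = Φ(1.355) + Φ(-4.645) = 0.9123 + 0.0000 = 0.9123.

Power ≈ 0.912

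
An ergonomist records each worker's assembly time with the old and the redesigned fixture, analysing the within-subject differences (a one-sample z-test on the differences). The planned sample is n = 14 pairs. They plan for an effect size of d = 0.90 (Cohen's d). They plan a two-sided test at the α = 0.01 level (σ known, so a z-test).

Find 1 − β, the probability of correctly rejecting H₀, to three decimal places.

Power ≈ 0.786

Noncentrality parameter: δ = d·√n = 0.90 × √14 = 3.3675
Two-sided α = 0.01 → critical value z_{0.005} = 2.576.
Power = Φ(δ − 2.576) + Φ(−δ − 2.576) = Φ(0.792) + Φ(-5.943) = 0.7857 + 0.0000 = 0.7857.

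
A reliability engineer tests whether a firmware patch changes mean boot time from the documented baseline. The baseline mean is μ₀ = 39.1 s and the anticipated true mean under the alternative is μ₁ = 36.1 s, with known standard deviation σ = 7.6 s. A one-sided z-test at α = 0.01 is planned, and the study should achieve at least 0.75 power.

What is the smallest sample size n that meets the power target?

n = 58

Standardized effect: d = |μ₁ − μ₀| / σ = |36.1 − 39.1| / 7.6 = 0.3947
For power 0.75 need Φ(δ − z_{0.01}) = 0.75, so δ = z_{0.01} + z_{0.25} = 2.326 + 0.674 = 3.001.
δ = d·√n ⇒ n = (δ/d)² = (3.001 / 0.3947)² = 57.79.
Rounding up, n = 58.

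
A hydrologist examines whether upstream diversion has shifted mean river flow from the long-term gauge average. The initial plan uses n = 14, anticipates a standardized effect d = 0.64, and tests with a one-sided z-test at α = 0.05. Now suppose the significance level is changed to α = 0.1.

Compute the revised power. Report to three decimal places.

Power ≈ 0.867

δ = d·√n = 0.64 × √14 = 2.3947 (unchanged). New critical value: z_{0.1} = 1.282.
Revised power = Φ(δ − 1.282) = Φ(1.113) = 0.8672.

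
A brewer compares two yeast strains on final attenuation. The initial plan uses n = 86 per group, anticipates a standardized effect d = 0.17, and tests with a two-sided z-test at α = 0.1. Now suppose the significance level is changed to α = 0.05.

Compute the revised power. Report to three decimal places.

δ = d·√(n/2) = 0.17 × √(86/2) = 1.1148 (unchanged). New critical value: z_{0.025} = 1.960.
Revised power = Φ(δ − 1.960) + Φ(−δ − 1.960) = Φ(-0.845) + Φ(-3.075) = 0.1990 + 0.0011 = 0.2001.

Power ≈ 0.200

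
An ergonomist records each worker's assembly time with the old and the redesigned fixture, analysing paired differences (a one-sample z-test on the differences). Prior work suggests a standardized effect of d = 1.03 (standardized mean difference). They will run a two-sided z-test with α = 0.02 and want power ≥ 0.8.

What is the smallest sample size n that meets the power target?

n = 10

For power 0.8 need Φ(δ − z_{0.01}) = 0.8, so δ = z_{0.01} + z_{0.20} = 2.326 + 0.842 = 3.168.
(For δ > 0 the lower-tail rejection region contributes negligibly to power, so the one-term inversion is standard.)
δ = d·√n ⇒ n = (δ/d)² = (3.168 / 1.03)² = 9.46.
Round up to the next whole unit.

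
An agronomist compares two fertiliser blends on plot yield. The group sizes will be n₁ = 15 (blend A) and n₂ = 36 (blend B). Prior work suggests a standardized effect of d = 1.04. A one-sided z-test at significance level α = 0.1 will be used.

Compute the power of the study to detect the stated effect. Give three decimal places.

Power ≈ 0.982

Noncentrality parameter: δ = d / √(1/n₁ + 1/n₂) = 1.04 / √(1/15 + 1/36) = 3.3841
One-sided α = 0.1 → critical value z_{0.1} = 1.282.
Power = Φ(δ − 1.282) = Φ(2.103) = 0.9822.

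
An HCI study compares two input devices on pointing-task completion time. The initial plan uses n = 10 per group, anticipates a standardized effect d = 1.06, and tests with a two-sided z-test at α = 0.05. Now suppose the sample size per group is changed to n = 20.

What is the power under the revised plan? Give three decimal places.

Power ≈ 0.918

With n = 20 per group: δ = d·√(n/2) = 1.06 × √(20/2) = 3.3520. Critical value z_{0.025} = 1.960.
Revised power = Φ(δ − 1.960) + Φ(−δ − 1.960) = Φ(1.392) + Φ(-5.312) = 0.9180 + 0.0000 = 0.9180.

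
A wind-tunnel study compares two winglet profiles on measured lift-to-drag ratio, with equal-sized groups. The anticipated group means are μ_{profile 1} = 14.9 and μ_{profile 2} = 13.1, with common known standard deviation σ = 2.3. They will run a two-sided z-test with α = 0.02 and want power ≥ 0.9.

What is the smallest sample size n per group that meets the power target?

n = 43 per group

Standardized effect: d = |μ_{profile 1} − μ_{profile 2}| / σ = |14.9 − 13.1| / 2.3 = 0.7826
Set Φ(δ − 2.326) = 0.9; then δ − 2.326 = Φ⁻¹(0.9) = 1.282, giving δ = 3.608.
(For δ > 0 the lower-tail rejection region contributes negligibly to power, so the one-term inversion is standard.)
δ = d·√(n/2) ⇒ n = 2(δ/d)² = 2 × (3.608 / 0.7826)² = 42.51.
Round up to the next whole unit.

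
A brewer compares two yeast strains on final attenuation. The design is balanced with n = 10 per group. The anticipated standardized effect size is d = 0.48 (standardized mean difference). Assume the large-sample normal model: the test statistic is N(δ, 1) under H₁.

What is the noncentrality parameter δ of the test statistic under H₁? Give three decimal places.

δ ≈ 1.073

The noncentrality parameter scales effect size by the design's sample-size factor: δ = d·√(n/2) = 0.48 × √(10/2) = 1.0733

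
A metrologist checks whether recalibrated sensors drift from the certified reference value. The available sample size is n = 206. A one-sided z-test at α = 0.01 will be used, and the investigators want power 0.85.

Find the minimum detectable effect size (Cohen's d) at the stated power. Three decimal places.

Need Φ(δ − 2.326) = 0.85, so δ = 2.326 + 1.036 = 3.363.
δ = d·√n ⇒ d = δ/√n = 3.363/√206 = 0.2343.

d ≈ 0.234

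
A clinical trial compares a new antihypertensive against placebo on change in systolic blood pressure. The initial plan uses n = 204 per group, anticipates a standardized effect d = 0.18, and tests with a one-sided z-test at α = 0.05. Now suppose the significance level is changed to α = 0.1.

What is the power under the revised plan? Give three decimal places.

Power ≈ 0.704

δ = d·√(n/2) = 0.18 × √(204/2) = 1.8179 (unchanged). New critical value: z_{0.1} = 1.282.
Revised power = Φ(δ − 1.282) = Φ(0.536) = 0.7041.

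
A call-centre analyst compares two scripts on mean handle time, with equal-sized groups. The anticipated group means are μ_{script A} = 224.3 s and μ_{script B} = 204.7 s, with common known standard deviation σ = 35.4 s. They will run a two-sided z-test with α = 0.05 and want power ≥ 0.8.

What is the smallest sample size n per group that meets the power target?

n = 52 per group

Standardized effect: d = |μ_{script A} − μ_{script B}| / σ = |224.3 − 204.7| / 35.4 = 0.5537
Set Φ(δ − 1.960) = 0.8; then δ − 1.960 = Φ⁻¹(0.8) = 0.842, giving δ = 2.802.
(The Φ(−δ − z_{α/2}) term is vanishingly small for δ > 0 and is dropped in the standard sample-size formula.)
δ = d·√(n/2) ⇒ n = 2(δ/d)² = 2 × (2.802 / 0.5537)² = 51.21.
Rounding up, n = 52 per group.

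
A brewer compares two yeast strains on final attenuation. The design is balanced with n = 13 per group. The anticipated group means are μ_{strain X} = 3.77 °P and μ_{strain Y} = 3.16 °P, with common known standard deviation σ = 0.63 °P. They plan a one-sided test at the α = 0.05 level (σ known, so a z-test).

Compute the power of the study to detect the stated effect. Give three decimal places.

Power ≈ 0.795

Standardized effect: d = |μ_{strain X} − μ_{strain Y}| / σ = |3.77 − 3.16| / 0.63 = 0.9683
Noncentrality parameter: δ = d·√(n/2) = 0.9683 × √(13/2) = 2.4686
One-sided α = 0.05 → critical value z_{0.05} = 1.645.
Power = P(Z > 1.645 − δ) = Φ(0.824) = 0.7950.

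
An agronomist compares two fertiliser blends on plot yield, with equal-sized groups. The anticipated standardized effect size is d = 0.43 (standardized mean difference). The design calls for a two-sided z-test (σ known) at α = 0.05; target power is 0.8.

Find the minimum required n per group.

n = 85 per group

For power 0.8 need Φ(δ − z_{0.025}) = 0.8, so δ = z_{0.025} + z_{0.20} = 1.960 + 0.842 = 2.802.
(Ignoring the negligible lower-tail rejection probability gives the usual closed-form inversion.)
δ = d·√(n/2) ⇒ n = 2(δ/d)² = 2 × (2.802 / 0.43)² = 84.90.
Rounding up, n = 85 per group.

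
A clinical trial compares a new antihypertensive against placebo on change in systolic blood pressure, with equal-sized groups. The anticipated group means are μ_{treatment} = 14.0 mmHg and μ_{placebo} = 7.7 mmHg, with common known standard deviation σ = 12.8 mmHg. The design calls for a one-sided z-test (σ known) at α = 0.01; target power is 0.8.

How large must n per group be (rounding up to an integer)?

n = 83 per group

Standardized effect: d = |μ_{treatment} − μ_{placebo}| / σ = |14.0 − 7.7| / 12.8 = 0.4922
Set Φ(δ − 2.326) = 0.8; then δ − 2.326 = Φ⁻¹(0.8) = 0.842, giving δ = 3.168.
δ = d·√(n/2) ⇒ n = 2(δ/d)² = 2 × (3.168 / 0.4922)² = 82.86.
Rounding up, n = 83 per group.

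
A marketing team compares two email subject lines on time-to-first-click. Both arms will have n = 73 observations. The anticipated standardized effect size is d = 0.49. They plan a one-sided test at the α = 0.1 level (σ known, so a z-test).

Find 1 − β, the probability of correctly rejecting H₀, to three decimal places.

Noncentrality parameter: λ = d·√(n/2) = 0.49 × √(73/2) = 2.9603
One-sided α = 0.1 → critical value z_{0.1} = 1.282.
Power = Φ(λ − 1.282) = Φ(1.679) = 0.9534.

Power ≈ 0.953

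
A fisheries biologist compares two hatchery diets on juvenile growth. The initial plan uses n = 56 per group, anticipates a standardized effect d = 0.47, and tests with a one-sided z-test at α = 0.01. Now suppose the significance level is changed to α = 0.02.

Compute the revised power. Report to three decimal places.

Power ≈ 0.668

δ = d·√(n/2) = 0.47 × √(56/2) = 2.4870 (unchanged). New critical value: z_{0.02} = 2.054.
Revised power = Φ(δ − 2.054) = Φ(0.433) = 0.6676.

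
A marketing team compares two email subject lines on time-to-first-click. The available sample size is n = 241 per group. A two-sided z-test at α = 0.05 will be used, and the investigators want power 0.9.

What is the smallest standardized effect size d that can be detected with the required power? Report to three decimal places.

d ≈ 0.295

Need Φ(δ − 1.960) = 0.9, so δ = 1.960 + 1.282 = 3.242.
(Lower-tail contribution to power is negligible for δ > 0.)
δ = d·√(n/2) ⇒ d = δ/√(n/2) = 3.242/√(241/2) = 0.2953.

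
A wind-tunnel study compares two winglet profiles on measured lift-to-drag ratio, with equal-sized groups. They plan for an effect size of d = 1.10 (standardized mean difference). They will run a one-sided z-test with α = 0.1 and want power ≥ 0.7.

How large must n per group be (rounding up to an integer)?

For power 0.7 need Φ(δ − z_{0.1}) = 0.7, so δ = z_{0.1} + z_{0.30} = 1.282 + 0.524 = 1.806.
δ = d·√(n/2) ⇒ n = 2(δ/d)² = 2 × (1.806 / 1.10)² = 5.39.
Round up to the next whole unit.

n = 6 per group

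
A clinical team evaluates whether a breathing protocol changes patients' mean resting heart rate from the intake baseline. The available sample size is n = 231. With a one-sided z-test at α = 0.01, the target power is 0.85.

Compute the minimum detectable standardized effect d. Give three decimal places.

Need Φ(δ − 2.326) = 0.85, so δ = 2.326 + 1.036 = 3.363.
δ = d·√n ⇒ d = δ/√n = 3.363/√231 = 0.2213.

d ≈ 0.221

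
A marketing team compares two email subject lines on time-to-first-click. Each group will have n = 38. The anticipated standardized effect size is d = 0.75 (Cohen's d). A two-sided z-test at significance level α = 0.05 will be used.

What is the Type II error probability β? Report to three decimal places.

Noncentrality parameter: δ = d·√(n/2) = 0.75 × √(38/2) = 3.2692
Two-sided α = 0.05 → critical value z_{0.025} = 1.960.
Power = Φ(δ − 1.960) + Φ(−δ − 1.960) = Φ(1.309) + Φ(-5.229) = 0.9048 + 0.0000 = 0.9048.
Type II error: β = 1 − power = 1 − 0.9048 = 0.0952.

β ≈ 0.095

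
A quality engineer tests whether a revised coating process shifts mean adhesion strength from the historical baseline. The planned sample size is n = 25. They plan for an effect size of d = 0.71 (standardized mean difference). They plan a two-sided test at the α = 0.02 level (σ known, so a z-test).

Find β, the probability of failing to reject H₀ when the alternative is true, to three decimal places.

Noncentrality parameter: λ = d·√n = 0.71 × √25 = 3.5500
Two-sided α = 0.02 → critical value z_{0.01} = 2.326.
Power = Φ(λ − 2.326) + Φ(−λ − 2.326) = Φ(1.224) + Φ(-5.876) = 0.8895 + 0.0000 = 0.8895.
Type II error: β = 1 − power = 1 − 0.8895 = 0.1105.

β ≈ 0.111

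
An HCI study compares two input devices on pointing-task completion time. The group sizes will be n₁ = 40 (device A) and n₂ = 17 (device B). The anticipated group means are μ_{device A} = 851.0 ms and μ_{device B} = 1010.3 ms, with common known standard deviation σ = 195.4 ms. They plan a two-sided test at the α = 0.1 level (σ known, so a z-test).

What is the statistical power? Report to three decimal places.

Standardized effect: d = |μ_{device A} − μ_{device B}| / σ = |851.0 − 1010.3| / 195.4 = 0.8153
Noncentrality parameter: δ = d / √(1/n₁ + 1/n₂) = 0.8153 / √(1/40 + 1/17) = 2.8158
Critical value for a two-sided test at α = 0.1: z_{α/2} = 1.645.
Power = Φ(δ − 1.645) + Φ(−δ − 1.645) = Φ(1.171) + Φ(-4.461) = 0.8792 + 0.0000 = 0.8792.

Power ≈ 0.879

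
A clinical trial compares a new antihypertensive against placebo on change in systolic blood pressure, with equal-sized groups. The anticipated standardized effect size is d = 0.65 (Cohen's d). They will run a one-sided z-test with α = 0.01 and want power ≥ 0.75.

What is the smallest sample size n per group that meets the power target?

For power 0.75 need Φ(δ − z_{0.01}) = 0.75, so δ = z_{0.01} + z_{0.25} = 2.326 + 0.674 = 3.001.
δ = d·√(n/2) ⇒ n = 2(δ/d)² = 2 × (3.001 / 0.65)² = 42.63.
Rounding up, n = 43 per group.

n = 43 per group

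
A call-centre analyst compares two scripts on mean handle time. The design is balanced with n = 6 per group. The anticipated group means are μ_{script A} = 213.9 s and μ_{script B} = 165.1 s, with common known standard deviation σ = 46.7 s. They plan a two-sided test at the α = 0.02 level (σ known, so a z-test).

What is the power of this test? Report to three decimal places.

Standardized effect: d = |μ_{script A} − μ_{script B}| / σ = |213.9 − 165.1| / 46.7 = 1.0450
Noncentrality parameter: δ = d·√(n/2) = 1.0450 × √(6/2) = 1.8099
Critical value for a two-sided test at α = 0.02: z_{α/2} = 2.326.
Power = Φ(δ − 2.326) + Φ(−δ − 2.326) = Φ(-0.516) + Φ(-4.136) = 0.3028 + 0.0000 = 0.3028.

Power ≈ 0.303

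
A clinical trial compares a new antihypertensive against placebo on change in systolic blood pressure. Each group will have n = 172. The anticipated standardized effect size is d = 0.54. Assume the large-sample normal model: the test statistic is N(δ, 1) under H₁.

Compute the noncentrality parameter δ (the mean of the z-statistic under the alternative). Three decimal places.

δ ≈ 5.008

δ = d·√(n/2) = 0.54 × √(172/2) = 5.0078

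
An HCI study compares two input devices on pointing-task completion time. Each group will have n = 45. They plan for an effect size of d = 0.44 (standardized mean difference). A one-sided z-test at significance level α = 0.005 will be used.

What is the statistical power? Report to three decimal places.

Noncentrality parameter: λ = d·√(n/2) = 0.44 × √(45/2) = 2.0871
One-sided α = 0.005 → critical value z_{0.005} = 2.576.
Power = P(Z > 2.576 − λ) = Φ(-0.489) = 0.3125.

Power ≈ 0.313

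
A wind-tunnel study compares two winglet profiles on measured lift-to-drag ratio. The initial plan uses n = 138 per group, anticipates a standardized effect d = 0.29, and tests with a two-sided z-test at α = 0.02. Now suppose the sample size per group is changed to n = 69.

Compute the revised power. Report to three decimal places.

With n = 69 per group: δ = d·√(n/2) = 0.29 × √(69/2) = 1.7034. Critical value z_{0.01} = 2.326.
Revised power = Φ(δ − 2.326) + Φ(−δ − 2.326) = Φ(-0.623) + Φ(-4.030) = 0.2666 + 0.0000 = 0.2667.

Power ≈ 0.267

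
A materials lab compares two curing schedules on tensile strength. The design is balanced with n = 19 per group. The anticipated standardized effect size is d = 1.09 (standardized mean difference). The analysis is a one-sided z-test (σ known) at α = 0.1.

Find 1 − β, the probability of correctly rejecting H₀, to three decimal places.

Noncentrality parameter: δ = d·√(n/2) = 1.09 × √(19/2) = 3.3596
One-sided α = 0.1 → critical value z_{0.1} = 1.282.
Power = P(Z > 1.282 − δ) = Φ(2.078) = 0.9811.

Power ≈ 0.981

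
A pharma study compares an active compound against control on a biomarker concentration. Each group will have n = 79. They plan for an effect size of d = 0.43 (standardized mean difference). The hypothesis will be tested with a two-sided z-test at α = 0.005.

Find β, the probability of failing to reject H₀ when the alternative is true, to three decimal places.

Noncentrality parameter: δ = d·√(n/2) = 0.43 × √(79/2) = 2.7025
Critical value for a two-sided test at α = 0.005: z_{α/2} = 2.807.
Power = Φ(δ − 2.807) + Φ(−δ − 2.807) = Φ(-0.105) + Φ(-5.510) = 0.4584 + 0.0000 = 0.4584.
Type II error: β = 1 − power = 1 − 0.4584 = 0.5416.

β ≈ 0.542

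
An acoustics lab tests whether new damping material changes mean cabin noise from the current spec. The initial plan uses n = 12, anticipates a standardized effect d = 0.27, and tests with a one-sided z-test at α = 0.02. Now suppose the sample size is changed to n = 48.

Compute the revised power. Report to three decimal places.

With n = 48: δ = d·√n = 0.27 × √48 = 1.8706. Critical value z_{0.02} = 2.054.
Revised power = P(Z > 2.054 − δ) = Φ(-0.183) = 0.4273.

Power ≈ 0.427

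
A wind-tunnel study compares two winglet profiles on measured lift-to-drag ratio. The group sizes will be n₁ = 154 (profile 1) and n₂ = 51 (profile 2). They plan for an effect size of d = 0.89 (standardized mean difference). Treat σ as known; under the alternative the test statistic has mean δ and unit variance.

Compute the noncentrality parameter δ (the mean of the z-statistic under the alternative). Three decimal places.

δ = d / √(1/n₁ + 1/n₂) = 0.89 / √(1/154 + 1/51) = 5.5088

δ ≈ 5.509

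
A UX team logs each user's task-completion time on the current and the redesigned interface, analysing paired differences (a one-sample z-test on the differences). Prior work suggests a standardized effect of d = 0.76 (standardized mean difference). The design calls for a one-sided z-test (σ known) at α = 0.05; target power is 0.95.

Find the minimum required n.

n = 19

For power 0.95 need Φ(δ − z_{0.05}) = 0.95, so δ = z_{0.05} + z_{0.05} = 1.645 + 1.645 = 3.290.
δ = d·√n ⇒ n = (δ/d)² = (3.290 / 0.76)² = 18.74.
Rounding up, n = 19.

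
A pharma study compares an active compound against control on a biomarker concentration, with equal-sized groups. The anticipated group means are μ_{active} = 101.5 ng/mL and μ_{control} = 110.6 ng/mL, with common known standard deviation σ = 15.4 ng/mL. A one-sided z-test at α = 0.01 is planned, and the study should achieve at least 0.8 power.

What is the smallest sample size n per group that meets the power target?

Standardized effect: d = |μ_{active} − μ_{control}| / σ = |101.5 − 110.6| / 15.4 = 0.5909
Set Φ(δ − 2.326) = 0.8; then δ − 2.326 = Φ⁻¹(0.8) = 0.842, giving δ = 3.168.
δ = d·√(n/2) ⇒ n = 2(δ/d)² = 2 × (3.168 / 0.5909)² = 57.48.
Rounding up, n = 58 per group.

n = 58 per group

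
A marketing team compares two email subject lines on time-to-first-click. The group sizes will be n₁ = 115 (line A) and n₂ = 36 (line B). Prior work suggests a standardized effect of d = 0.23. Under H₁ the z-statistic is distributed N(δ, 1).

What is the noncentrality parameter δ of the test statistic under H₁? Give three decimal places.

The noncentrality parameter scales effect size by the design's sample-size factor: δ = d / √(1/n₁ + 1/n₂) = 0.23 / √(1/115 + 1/36) = 1.2043

δ ≈ 1.204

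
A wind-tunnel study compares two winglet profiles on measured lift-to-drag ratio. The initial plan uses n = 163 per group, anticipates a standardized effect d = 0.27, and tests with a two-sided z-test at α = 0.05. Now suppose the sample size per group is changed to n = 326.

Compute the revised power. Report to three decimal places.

Power ≈ 0.932

With n = 326 per group: δ = d·√(n/2) = 0.27 × √(326/2) = 3.4471. Critical value z_{0.025} = 1.960.
Revised power = Φ(δ − 1.960) + Φ(−δ − 1.960) = Φ(1.487) + Φ(-5.407) = 0.9315 + 0.0000 = 0.9315.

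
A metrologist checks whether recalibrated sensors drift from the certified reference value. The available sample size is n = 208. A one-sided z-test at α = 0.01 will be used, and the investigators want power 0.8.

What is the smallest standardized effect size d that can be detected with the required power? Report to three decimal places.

Required noncentrality: δ = z_{0.01} + z_{0.20} = 2.326 + 0.842 = 3.168.
δ = d·√n ⇒ d = δ/√n = 3.168/√208 = 0.2197.

d ≈ 0.220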